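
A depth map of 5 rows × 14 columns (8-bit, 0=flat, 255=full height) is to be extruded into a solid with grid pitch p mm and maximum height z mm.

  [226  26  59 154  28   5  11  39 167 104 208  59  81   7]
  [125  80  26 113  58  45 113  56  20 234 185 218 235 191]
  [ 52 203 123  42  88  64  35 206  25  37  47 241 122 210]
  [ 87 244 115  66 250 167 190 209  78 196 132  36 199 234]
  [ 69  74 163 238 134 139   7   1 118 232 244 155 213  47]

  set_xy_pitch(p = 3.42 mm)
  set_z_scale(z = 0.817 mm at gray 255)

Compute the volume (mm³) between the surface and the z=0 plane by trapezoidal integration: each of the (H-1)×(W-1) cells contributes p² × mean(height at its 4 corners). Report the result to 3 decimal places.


238.496

height_mm = gray/255 × 0.817; cell vol = 3.42² × mean(4 corners)
unit = 3.42² × 0.817 / (4×255) = 0.00936859 mm³ per gray-sum
row 0: Σ corner-gray over 13 cells = 5197  → 48.6885
row 1: Σ corner-gray over 13 cells = 5810  → 54.4315
row 2: Σ corner-gray over 13 cells = 6813  → 63.8282
row 3: Σ corner-gray over 13 cells = 7637  → 71.5479
Σ rows: total corner-gray = 25457  → 238.4961 mm³


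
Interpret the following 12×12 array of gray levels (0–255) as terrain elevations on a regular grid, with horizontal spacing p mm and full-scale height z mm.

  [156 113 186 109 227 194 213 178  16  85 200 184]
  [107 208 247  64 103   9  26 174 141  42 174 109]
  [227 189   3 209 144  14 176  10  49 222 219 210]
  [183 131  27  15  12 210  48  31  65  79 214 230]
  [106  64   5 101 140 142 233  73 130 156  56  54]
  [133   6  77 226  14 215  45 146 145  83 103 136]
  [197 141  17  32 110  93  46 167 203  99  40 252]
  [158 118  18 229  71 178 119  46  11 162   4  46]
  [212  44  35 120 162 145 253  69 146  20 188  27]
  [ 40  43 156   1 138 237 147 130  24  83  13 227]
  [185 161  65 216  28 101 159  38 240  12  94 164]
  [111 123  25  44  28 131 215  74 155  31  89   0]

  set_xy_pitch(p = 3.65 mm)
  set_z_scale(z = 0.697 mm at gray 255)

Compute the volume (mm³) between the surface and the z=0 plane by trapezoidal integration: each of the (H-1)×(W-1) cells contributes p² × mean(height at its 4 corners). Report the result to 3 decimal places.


height_mm = gray/255 × 0.697; cell vol = 3.65² × mean(4 corners)
unit = 3.65² × 0.697 / (4×255) = 0.00910371 mm³ per gray-sum
row 0: Σ corner-gray over 11 cells = 5974  → 54.3856
row 1: Σ corner-gray over 11 cells = 5499  → 50.0613
row 2: Σ corner-gray over 11 cells = 4984  → 45.3729
row 3: Σ corner-gray over 11 cells = 4437  → 40.3932
row 4: Σ corner-gray over 11 cells = 4749  → 43.2335
row 5: Σ corner-gray over 11 cells = 4734  → 43.0970
row 6: Σ corner-gray over 11 cells = 4461  → 40.6116
row 7: Σ corner-gray over 11 cells = 4719  → 42.9604
row 8: Σ corner-gray over 11 cells = 4814  → 43.8253
row 9: Σ corner-gray over 11 cells = 4788  → 43.5886
row 10: Σ corner-gray over 11 cells = 4518  → 41.1306
Σ rows: total corner-gray = 53677  → 488.6598 mm³

488.660


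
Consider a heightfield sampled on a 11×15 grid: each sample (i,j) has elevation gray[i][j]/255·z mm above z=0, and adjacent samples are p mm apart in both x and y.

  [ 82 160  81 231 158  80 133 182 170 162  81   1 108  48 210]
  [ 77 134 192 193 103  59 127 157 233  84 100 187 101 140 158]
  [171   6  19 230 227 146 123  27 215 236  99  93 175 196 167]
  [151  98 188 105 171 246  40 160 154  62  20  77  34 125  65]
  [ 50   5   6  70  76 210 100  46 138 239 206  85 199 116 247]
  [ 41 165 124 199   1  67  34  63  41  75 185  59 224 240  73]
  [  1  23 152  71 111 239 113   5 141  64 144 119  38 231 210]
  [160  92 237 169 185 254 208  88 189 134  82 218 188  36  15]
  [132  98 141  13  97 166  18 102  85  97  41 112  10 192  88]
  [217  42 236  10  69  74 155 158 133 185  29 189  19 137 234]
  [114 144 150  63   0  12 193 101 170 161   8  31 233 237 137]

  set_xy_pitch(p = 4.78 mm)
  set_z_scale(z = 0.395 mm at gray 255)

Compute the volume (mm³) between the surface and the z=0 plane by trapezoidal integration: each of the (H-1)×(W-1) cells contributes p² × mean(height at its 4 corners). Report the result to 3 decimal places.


height_mm = gray/255 × 0.395; cell vol = 4.78² × mean(4 corners)
unit = 4.78² × 0.395 / (4×255) = 0.00884815 mm³ per gray-sum
row 0: Σ corner-gray over 14 cells = 7337  → 64.9189
row 1: Σ corner-gray over 14 cells = 7777  → 68.8121
row 2: Σ corner-gray over 14 cells = 7098  → 62.8042
row 3: Σ corner-gray over 14 cells = 6465  → 57.2033
row 4: Σ corner-gray over 14 cells = 6357  → 56.2477
row 5: Σ corner-gray over 14 cells = 6181  → 54.6904
row 6: Σ corner-gray over 14 cells = 7448  → 65.9011
row 7: Σ corner-gray over 14 cells = 6899  → 61.0434
row 8: Σ corner-gray over 14 cells = 5887  → 52.0891
row 9: Σ corner-gray over 14 cells = 6580  → 58.2209
Σ rows: total corner-gray = 68029  → 601.9311 mm³

601.931


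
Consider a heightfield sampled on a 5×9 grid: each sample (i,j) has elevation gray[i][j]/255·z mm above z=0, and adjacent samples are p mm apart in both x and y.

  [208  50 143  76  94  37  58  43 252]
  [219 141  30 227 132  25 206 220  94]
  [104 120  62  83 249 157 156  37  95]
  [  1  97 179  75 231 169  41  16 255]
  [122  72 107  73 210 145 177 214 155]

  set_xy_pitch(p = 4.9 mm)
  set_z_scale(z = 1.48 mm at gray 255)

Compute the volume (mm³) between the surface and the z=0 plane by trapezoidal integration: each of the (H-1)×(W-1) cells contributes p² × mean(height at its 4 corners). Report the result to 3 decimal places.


553.333

height_mm = gray/255 × 1.48; cell vol = 4.9² × mean(4 corners)
unit = 4.9² × 1.48 / (4×255) = 0.034838 mm³ per gray-sum
row 0: Σ corner-gray over 8 cells = 3737  → 130.1898
row 1: Σ corner-gray over 8 cells = 4202  → 146.3894
row 2: Σ corner-gray over 8 cells = 3799  → 132.3497
row 3: Σ corner-gray over 8 cells = 4145  → 144.4037
Σ rows: total corner-gray = 15883  → 553.3326 mm³


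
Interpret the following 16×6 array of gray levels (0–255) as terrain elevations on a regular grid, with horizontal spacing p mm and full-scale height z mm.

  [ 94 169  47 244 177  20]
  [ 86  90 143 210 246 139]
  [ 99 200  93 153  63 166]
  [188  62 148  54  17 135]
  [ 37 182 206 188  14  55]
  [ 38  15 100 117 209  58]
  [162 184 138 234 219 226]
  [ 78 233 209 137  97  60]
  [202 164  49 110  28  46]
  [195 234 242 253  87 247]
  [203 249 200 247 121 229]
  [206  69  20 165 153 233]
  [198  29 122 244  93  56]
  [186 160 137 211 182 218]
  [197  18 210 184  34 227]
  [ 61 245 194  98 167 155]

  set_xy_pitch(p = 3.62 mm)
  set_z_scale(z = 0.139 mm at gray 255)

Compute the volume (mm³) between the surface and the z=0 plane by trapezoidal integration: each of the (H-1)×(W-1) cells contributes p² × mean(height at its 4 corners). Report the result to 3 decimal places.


height_mm = gray/255 × 0.139; cell vol = 3.62² × mean(4 corners)
unit = 3.62² × 0.139 / (4×255) = 0.0017858 mm³ per gray-sum
row 0: Σ corner-gray over 5 cells = 2991  → 5.3413
row 1: Σ corner-gray over 5 cells = 2886  → 5.1538
row 2: Σ corner-gray over 5 cells = 2168  → 3.8716
row 3: Σ corner-gray over 5 cells = 2157  → 3.8520
row 4: Σ corner-gray over 5 cells = 2250  → 4.0180
row 5: Σ corner-gray over 5 cells = 2916  → 5.2074
row 6: Σ corner-gray over 5 cells = 3428  → 6.1217
row 7: Σ corner-gray over 5 cells = 2440  → 4.3573
row 8: Σ corner-gray over 5 cells = 3024  → 5.4002
row 9: Σ corner-gray over 5 cells = 4140  → 7.3932
row 10: Σ corner-gray over 5 cells = 3319  → 5.9271
row 11: Σ corner-gray over 5 cells = 2483  → 4.4341
row 12: Σ corner-gray over 5 cells = 3014  → 5.3824
row 13: Σ corner-gray over 5 cells = 3100  → 5.5360
row 14: Σ corner-gray over 5 cells = 2940  → 5.2502
Σ rows: total corner-gray = 43256  → 77.2464 mm³

77.246


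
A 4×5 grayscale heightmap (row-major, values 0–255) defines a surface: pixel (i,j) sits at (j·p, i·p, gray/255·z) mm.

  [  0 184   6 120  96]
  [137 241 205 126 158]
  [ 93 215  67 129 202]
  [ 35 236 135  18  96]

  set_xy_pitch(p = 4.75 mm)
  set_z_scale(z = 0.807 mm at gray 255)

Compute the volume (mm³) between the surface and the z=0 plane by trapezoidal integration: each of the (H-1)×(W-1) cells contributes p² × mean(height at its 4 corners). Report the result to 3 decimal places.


height_mm = gray/255 × 0.807; cell vol = 4.75² × mean(4 corners)
unit = 4.75² × 0.807 / (4×255) = 0.0178509 mm³ per gray-sum
row 0: Σ corner-gray over 4 cells = 2155  → 38.4687
row 1: Σ corner-gray over 4 cells = 2556  → 45.6269
row 2: Σ corner-gray over 4 cells = 2026  → 36.1660
Σ rows: total corner-gray = 6737  → 120.2616 mm³

120.262


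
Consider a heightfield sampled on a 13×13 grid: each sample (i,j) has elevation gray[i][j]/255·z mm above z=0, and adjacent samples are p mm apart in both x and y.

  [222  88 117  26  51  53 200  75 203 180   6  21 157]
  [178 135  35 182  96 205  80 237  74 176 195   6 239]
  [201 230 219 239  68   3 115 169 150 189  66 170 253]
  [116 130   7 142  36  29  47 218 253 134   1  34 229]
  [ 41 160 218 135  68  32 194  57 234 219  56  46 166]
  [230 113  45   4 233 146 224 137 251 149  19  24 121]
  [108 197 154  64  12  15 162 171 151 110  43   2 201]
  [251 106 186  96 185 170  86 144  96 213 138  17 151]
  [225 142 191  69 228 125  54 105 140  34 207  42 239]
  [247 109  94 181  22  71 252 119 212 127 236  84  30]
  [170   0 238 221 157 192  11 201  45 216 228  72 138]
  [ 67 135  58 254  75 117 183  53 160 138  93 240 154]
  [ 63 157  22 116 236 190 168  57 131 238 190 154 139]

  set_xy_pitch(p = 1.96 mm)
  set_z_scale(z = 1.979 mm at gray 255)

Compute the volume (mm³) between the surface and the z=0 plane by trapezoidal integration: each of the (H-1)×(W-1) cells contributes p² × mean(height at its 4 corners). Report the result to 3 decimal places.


height_mm = gray/255 × 1.979; cell vol = 1.96² × mean(4 corners)
unit = 1.96² × 1.979 / (4×255) = 0.00745346 mm³ per gray-sum
row 0: Σ corner-gray over 12 cells = 5678  → 42.3207
row 1: Σ corner-gray over 12 cells = 6949  → 51.7941
row 2: Σ corner-gray over 12 cells = 6097  → 45.4437
row 3: Σ corner-gray over 12 cells = 5452  → 40.6362
row 4: Σ corner-gray over 12 cells = 6086  → 45.3617
row 5: Σ corner-gray over 12 cells = 5512  → 41.0835
row 6: Σ corner-gray over 12 cells = 5747  → 42.8350
row 7: Σ corner-gray over 12 cells = 6414  → 47.8065
row 8: Σ corner-gray over 12 cells = 6429  → 47.9183
row 9: Σ corner-gray over 12 cells = 6761  → 50.3928
row 10: Σ corner-gray over 12 cells = 6703  → 49.9605
row 11: Σ corner-gray over 12 cells = 6753  → 50.3332
Σ rows: total corner-gray = 74581  → 555.8863 mm³

555.886


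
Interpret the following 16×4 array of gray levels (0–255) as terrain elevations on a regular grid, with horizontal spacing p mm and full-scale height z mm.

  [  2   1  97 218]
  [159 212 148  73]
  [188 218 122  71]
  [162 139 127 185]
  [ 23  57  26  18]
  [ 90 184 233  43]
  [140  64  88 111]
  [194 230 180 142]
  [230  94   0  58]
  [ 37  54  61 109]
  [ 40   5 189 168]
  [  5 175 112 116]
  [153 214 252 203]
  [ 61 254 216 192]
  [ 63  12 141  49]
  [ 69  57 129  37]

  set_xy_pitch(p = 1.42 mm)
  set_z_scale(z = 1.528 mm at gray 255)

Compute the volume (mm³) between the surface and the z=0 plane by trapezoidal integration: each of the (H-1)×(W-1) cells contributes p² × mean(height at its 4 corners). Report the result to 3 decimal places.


height_mm = gray/255 × 1.528; cell vol = 1.42² × mean(4 corners)
unit = 1.42² × 1.528 / (4×255) = 0.00302065 mm³ per gray-sum
row 0: Σ corner-gray over 3 cells = 1368  → 4.1322
row 1: Σ corner-gray over 3 cells = 1891  → 5.7120
row 2: Σ corner-gray over 3 cells = 1818  → 5.4915
row 3: Σ corner-gray over 3 cells = 1086  → 3.2804
row 4: Σ corner-gray over 3 cells = 1174  → 3.5462
row 5: Σ corner-gray over 3 cells = 1522  → 4.5974
row 6: Σ corner-gray over 3 cells = 1711  → 5.1683
row 7: Σ corner-gray over 3 cells = 1632  → 4.9297
row 8: Σ corner-gray over 3 cells = 852  → 2.5736
row 9: Σ corner-gray over 3 cells = 972  → 2.9361
row 10: Σ corner-gray over 3 cells = 1291  → 3.8997
row 11: Σ corner-gray over 3 cells = 1983  → 5.9899
row 12: Σ corner-gray over 3 cells = 2481  → 7.4942
row 13: Σ corner-gray over 3 cells = 1611  → 4.8663
row 14: Σ corner-gray over 3 cells = 896  → 2.7065
Σ rows: total corner-gray = 22288  → 67.3242 mm³

67.324


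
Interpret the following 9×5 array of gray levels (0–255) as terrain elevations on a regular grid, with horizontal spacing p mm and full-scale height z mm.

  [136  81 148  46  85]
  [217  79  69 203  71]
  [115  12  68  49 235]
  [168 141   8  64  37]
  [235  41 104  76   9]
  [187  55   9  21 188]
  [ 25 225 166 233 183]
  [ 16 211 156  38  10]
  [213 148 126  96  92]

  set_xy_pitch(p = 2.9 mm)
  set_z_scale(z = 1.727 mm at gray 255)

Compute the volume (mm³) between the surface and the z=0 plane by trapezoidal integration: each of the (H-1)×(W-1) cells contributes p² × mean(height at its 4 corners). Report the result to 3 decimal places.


189.667

height_mm = gray/255 × 1.727; cell vol = 2.9² × mean(4 corners)
unit = 2.9² × 1.727 / (4×255) = 0.0142393 mm³ per gray-sum
row 0: Σ corner-gray over 4 cells = 1761  → 25.0754
row 1: Σ corner-gray over 4 cells = 1598  → 22.7544
row 2: Σ corner-gray over 4 cells = 1239  → 17.6425
row 3: Σ corner-gray over 4 cells = 1317  → 18.7531
row 4: Σ corner-gray over 4 cells = 1231  → 17.5286
row 5: Σ corner-gray over 4 cells = 2001  → 28.4928
row 6: Σ corner-gray over 4 cells = 2292  → 32.6364
row 7: Σ corner-gray over 4 cells = 1881  → 26.7841
Σ rows: total corner-gray = 13320  → 189.6673 mm³


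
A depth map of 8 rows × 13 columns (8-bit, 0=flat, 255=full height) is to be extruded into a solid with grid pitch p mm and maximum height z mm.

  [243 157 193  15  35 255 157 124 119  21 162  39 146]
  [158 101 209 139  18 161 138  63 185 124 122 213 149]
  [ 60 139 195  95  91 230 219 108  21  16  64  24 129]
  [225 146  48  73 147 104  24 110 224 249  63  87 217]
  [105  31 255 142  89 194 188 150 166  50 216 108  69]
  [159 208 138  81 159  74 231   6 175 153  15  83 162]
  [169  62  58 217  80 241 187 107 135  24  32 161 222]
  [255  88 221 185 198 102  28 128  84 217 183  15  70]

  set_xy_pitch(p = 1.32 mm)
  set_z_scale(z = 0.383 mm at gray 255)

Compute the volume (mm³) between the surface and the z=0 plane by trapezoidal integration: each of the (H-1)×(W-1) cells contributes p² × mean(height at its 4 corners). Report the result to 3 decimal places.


height_mm = gray/255 × 0.383; cell vol = 1.32² × mean(4 corners)
unit = 1.32² × 0.383 / (4×255) = 0.000654254 mm³ per gray-sum
row 0: Σ corner-gray over 12 cells = 6196  → 4.0538
row 1: Σ corner-gray over 12 cells = 5846  → 3.8248
row 2: Σ corner-gray over 12 cells = 5585  → 3.6540
row 3: Σ corner-gray over 12 cells = 6344  → 4.1506
row 4: Σ corner-gray over 12 cells = 6319  → 4.1342
row 5: Σ corner-gray over 12 cells = 5966  → 3.9033
row 6: Σ corner-gray over 12 cells = 6222  → 4.0708
Σ rows: total corner-gray = 42478  → 27.7914 mm³

27.791


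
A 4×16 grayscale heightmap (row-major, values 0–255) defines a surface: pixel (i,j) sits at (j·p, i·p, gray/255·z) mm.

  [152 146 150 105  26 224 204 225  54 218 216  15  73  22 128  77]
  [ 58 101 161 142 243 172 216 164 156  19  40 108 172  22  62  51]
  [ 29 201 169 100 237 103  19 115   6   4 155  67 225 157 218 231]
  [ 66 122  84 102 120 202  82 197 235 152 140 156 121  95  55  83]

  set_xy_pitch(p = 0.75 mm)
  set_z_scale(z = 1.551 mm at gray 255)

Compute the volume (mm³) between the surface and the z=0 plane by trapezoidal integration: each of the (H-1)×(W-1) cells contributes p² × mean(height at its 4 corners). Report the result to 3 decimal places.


19.390

height_mm = gray/255 × 1.551; cell vol = 0.75² × mean(4 corners)
unit = 0.75² × 1.551 / (4×255) = 0.000855331 mm³ per gray-sum
row 0: Σ corner-gray over 15 cells = 7506  → 6.4201
row 1: Σ corner-gray over 15 cells = 7477  → 6.3953
row 2: Σ corner-gray over 15 cells = 7687  → 6.5749
Σ rows: total corner-gray = 22670  → 19.3904 mm³


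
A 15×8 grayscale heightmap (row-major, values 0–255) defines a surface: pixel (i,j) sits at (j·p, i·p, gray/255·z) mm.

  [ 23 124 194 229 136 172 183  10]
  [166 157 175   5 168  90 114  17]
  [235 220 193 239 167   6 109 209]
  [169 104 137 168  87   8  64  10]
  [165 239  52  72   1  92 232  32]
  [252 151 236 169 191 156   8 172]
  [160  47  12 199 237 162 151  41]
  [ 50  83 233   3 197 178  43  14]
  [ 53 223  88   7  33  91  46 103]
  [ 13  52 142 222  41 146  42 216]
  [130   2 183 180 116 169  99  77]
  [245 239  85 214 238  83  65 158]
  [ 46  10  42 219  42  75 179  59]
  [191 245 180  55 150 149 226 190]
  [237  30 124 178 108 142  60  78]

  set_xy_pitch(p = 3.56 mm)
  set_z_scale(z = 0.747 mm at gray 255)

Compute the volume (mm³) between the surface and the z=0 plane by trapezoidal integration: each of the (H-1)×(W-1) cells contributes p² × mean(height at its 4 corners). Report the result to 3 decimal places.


height_mm = gray/255 × 0.747; cell vol = 3.56² × mean(4 corners)
unit = 3.56² × 0.747 / (4×255) = 0.00928155 mm³ per gray-sum
row 0: Σ corner-gray over 7 cells = 3710  → 34.4345
row 1: Σ corner-gray over 7 cells = 3913  → 36.3187
row 2: Σ corner-gray over 7 cells = 3627  → 33.6642
row 3: Σ corner-gray over 7 cells = 2888  → 26.8051
row 4: Σ corner-gray over 7 cells = 3819  → 35.4462
row 5: Σ corner-gray over 7 cells = 4063  → 37.7109
row 6: Σ corner-gray over 7 cells = 3355  → 31.1396
row 7: Σ corner-gray over 7 cells = 2670  → 24.7817
row 8: Σ corner-gray over 7 cells = 2651  → 24.6054
row 9: Σ corner-gray over 7 cells = 3224  → 29.9237
row 10: Σ corner-gray over 7 cells = 3956  → 36.7178
row 11: Σ corner-gray over 7 cells = 3490  → 32.3926
row 12: Σ corner-gray over 7 cells = 3630  → 33.6920
row 13: Σ corner-gray over 7 cells = 3990  → 37.0334
Σ rows: total corner-gray = 48986  → 454.6659 mm³

454.666


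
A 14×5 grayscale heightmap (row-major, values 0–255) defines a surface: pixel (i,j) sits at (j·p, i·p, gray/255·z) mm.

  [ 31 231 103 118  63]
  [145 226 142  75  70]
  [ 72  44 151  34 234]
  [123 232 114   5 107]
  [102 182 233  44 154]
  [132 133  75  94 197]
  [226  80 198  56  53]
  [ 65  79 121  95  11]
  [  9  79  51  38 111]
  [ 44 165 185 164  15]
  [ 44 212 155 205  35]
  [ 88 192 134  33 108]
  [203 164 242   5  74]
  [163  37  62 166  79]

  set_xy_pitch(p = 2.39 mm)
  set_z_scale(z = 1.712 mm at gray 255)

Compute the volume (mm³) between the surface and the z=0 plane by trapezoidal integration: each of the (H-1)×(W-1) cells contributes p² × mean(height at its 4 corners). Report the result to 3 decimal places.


height_mm = gray/255 × 1.712; cell vol = 2.39² × mean(4 corners)
unit = 2.39² × 1.712 / (4×255) = 0.00958737 mm³ per gray-sum
row 0: Σ corner-gray over 4 cells = 2099  → 20.1239
row 1: Σ corner-gray over 4 cells = 1865  → 17.8804
row 2: Σ corner-gray over 4 cells = 1696  → 16.2602
row 3: Σ corner-gray over 4 cells = 2106  → 20.1910
row 4: Σ corner-gray over 4 cells = 2107  → 20.2006
row 5: Σ corner-gray over 4 cells = 1880  → 18.0243
row 6: Σ corner-gray over 4 cells = 1613  → 15.4644
row 7: Σ corner-gray over 4 cells = 1122  → 10.7570
row 8: Σ corner-gray over 4 cells = 1543  → 14.7933
row 9: Σ corner-gray over 4 cells = 2310  → 22.1468
row 10: Σ corner-gray over 4 cells = 2137  → 20.4882
row 11: Σ corner-gray over 4 cells = 2013  → 19.2994
row 12: Σ corner-gray over 4 cells = 1871  → 17.9380
Σ rows: total corner-gray = 24362  → 233.5675 mm³

233.567


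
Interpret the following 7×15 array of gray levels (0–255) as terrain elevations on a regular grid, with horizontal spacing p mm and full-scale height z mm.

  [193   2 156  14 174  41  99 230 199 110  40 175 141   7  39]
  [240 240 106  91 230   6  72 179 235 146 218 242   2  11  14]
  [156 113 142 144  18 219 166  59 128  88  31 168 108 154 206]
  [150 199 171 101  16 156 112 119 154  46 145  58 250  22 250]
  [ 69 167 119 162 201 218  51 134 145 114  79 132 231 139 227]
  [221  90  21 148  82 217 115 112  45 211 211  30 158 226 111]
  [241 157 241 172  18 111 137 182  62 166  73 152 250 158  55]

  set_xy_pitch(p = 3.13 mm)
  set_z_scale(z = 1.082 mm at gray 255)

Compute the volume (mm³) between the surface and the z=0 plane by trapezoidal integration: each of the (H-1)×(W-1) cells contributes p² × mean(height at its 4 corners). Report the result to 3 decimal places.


457.702

height_mm = gray/255 × 1.082; cell vol = 3.13² × mean(4 corners)
unit = 3.13² × 1.082 / (4×255) = 0.0103924 mm³ per gray-sum
row 0: Σ corner-gray over 14 cells = 6818  → 70.8554
row 1: Σ corner-gray over 14 cells = 7248  → 75.3241
row 2: Σ corner-gray over 14 cells = 6936  → 72.0817
row 3: Σ corner-gray over 14 cells = 7578  → 78.7536
row 4: Σ corner-gray over 14 cells = 7744  → 80.4787
row 5: Σ corner-gray over 14 cells = 7718  → 80.2085
Σ rows: total corner-gray = 44042  → 457.7020 mm³


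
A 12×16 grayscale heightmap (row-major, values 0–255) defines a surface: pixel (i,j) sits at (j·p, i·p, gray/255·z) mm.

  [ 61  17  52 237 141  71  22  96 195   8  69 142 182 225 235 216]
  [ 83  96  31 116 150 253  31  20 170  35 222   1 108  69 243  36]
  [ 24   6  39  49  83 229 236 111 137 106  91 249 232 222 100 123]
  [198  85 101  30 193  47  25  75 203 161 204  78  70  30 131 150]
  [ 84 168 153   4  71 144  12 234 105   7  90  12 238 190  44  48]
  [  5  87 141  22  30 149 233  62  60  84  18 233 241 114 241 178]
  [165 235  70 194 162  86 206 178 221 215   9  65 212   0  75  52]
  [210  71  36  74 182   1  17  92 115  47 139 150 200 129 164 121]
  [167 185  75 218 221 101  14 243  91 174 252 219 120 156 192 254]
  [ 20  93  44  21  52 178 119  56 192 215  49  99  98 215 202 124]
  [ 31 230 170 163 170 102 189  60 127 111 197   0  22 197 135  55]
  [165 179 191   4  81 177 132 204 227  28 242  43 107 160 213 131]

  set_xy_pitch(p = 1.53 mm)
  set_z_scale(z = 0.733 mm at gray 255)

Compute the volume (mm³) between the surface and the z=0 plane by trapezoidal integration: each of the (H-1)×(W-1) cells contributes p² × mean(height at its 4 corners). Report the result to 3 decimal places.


136.020

height_mm = gray/255 × 0.733; cell vol = 1.53² × mean(4 corners)
unit = 1.53² × 0.733 / (4×255) = 0.00168223 mm³ per gray-sum
row 0: Σ corner-gray over 15 cells = 6870  → 11.5570
row 1: Σ corner-gray over 15 cells = 7136  → 12.0044
row 2: Σ corner-gray over 15 cells = 7141  → 12.0128
row 3: Σ corner-gray over 15 cells = 6290  → 10.5813
row 4: Σ corner-gray over 15 cells = 6689  → 11.2525
row 5: Σ corner-gray over 15 cells = 7686  → 12.9297
row 6: Σ corner-gray over 15 cells = 7238  → 12.1760
row 7: Σ corner-gray over 15 cells = 8108  → 13.6396
row 8: Σ corner-gray over 15 cells = 8353  → 14.0517
row 9: Σ corner-gray over 15 cells = 7242  → 12.1827
row 10: Σ corner-gray over 15 cells = 8104  → 13.6328
Σ rows: total corner-gray = 80857  → 136.0205 mm³


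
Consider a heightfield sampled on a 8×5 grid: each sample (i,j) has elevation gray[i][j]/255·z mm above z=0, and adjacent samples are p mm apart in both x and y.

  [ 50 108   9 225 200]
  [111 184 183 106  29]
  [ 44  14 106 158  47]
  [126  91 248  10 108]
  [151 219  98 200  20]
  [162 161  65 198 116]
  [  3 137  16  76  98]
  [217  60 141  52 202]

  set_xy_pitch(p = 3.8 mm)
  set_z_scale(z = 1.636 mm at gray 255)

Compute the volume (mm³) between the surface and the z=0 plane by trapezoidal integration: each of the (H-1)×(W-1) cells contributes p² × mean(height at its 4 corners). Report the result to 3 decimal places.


300.370

height_mm = gray/255 × 1.636; cell vol = 3.8² × mean(4 corners)
unit = 3.8² × 1.636 / (4×255) = 0.0231606 mm³ per gray-sum
row 0: Σ corner-gray over 4 cells = 2020  → 46.7845
row 1: Σ corner-gray over 4 cells = 1733  → 40.1374
row 2: Σ corner-gray over 4 cells = 1579  → 36.5706
row 3: Σ corner-gray over 4 cells = 2137  → 49.4943
row 4: Σ corner-gray over 4 cells = 2331  → 53.9874
row 5: Σ corner-gray over 4 cells = 1685  → 39.0257
row 6: Σ corner-gray over 4 cells = 1484  → 34.3704
Σ rows: total corner-gray = 12969  → 300.3702 mm³


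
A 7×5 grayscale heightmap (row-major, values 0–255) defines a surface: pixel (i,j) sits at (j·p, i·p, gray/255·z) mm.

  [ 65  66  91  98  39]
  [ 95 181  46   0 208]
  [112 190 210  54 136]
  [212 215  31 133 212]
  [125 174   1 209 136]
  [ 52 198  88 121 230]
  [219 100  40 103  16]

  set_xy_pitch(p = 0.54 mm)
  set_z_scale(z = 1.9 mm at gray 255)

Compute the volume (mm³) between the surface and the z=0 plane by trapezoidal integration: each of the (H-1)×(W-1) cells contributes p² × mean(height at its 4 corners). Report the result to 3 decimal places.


6.396

height_mm = gray/255 × 1.9; cell vol = 0.54² × mean(4 corners)
unit = 0.54² × 1.9 / (4×255) = 0.000543176 mm³ per gray-sum
row 0: Σ corner-gray over 4 cells = 1371  → 0.7447
row 1: Σ corner-gray over 4 cells = 1913  → 1.0391
row 2: Σ corner-gray over 4 cells = 2338  → 1.2699
row 3: Σ corner-gray over 4 cells = 2211  → 1.2010
row 4: Σ corner-gray over 4 cells = 2125  → 1.1542
row 5: Σ corner-gray over 4 cells = 1817  → 0.9870
Σ rows: total corner-gray = 11775  → 6.3959 mm³


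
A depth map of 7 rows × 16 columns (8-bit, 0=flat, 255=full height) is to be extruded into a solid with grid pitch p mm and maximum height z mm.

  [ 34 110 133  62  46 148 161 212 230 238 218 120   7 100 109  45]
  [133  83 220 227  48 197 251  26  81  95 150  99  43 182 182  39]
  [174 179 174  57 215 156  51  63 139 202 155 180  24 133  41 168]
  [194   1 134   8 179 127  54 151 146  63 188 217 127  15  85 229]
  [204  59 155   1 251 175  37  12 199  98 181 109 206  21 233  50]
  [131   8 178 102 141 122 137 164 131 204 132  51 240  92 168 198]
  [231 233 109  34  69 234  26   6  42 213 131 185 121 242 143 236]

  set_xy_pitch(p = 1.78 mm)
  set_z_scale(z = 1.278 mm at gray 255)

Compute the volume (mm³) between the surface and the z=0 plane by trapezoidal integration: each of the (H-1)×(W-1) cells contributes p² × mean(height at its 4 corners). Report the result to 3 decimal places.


182.493

height_mm = gray/255 × 1.278; cell vol = 1.78² × mean(4 corners)
unit = 1.78² × 1.278 / (4×255) = 0.00396982 mm³ per gray-sum
row 0: Σ corner-gray over 15 cells = 7807  → 30.9924
row 1: Σ corner-gray over 15 cells = 7820  → 31.0440
row 2: Σ corner-gray over 15 cells = 7293  → 28.9519
row 3: Σ corner-gray over 15 cells = 7141  → 28.3485
row 4: Σ corner-gray over 15 cells = 7797  → 30.9527
row 5: Σ corner-gray over 15 cells = 8112  → 32.2032
Σ rows: total corner-gray = 45970  → 182.4926 mm³


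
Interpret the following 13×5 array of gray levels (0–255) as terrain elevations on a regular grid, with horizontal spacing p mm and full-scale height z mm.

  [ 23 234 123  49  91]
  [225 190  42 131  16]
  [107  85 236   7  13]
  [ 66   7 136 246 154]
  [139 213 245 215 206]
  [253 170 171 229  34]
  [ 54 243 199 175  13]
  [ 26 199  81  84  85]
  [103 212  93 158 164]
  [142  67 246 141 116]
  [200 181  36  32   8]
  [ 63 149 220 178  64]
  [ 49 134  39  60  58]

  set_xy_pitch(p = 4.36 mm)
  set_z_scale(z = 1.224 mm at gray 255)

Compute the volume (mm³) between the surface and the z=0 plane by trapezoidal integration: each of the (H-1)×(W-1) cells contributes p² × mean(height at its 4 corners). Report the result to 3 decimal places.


height_mm = gray/255 × 1.224; cell vol = 4.36² × mean(4 corners)
unit = 4.36² × 1.224 / (4×255) = 0.0228115 mm³ per gray-sum
row 0: Σ corner-gray over 4 cells = 1893  → 43.1822
row 1: Σ corner-gray over 4 cells = 1743  → 39.7605
row 2: Σ corner-gray over 4 cells = 1774  → 40.4676
row 3: Σ corner-gray over 4 cells = 2689  → 61.3402
row 4: Σ corner-gray over 4 cells = 3118  → 71.1263
row 5: Σ corner-gray over 4 cells = 2728  → 62.2298
row 6: Σ corner-gray over 4 cells = 2140  → 48.8167
row 7: Σ corner-gray over 4 cells = 2032  → 46.3530
row 8: Σ corner-gray over 4 cells = 2359  → 53.8124
row 9: Σ corner-gray over 4 cells = 1872  → 42.7032
row 10: Σ corner-gray over 4 cells = 1927  → 43.9578
row 11: Σ corner-gray over 4 cells = 1794  → 40.9239
Σ rows: total corner-gray = 26069  → 594.6735 mm³

594.674


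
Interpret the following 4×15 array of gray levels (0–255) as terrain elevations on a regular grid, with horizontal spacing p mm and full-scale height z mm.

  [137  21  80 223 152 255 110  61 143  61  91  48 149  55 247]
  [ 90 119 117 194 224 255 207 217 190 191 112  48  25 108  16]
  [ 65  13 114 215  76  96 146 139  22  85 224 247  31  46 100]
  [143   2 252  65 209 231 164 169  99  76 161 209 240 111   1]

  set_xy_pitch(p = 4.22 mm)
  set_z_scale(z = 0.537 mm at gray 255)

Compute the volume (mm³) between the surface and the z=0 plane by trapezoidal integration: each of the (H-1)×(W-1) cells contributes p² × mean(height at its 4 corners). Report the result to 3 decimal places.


height_mm = gray/255 × 0.537; cell vol = 4.22² × mean(4 corners)
unit = 4.22² × 0.537 / (4×255) = 0.0093756 mm³ per gray-sum
row 0: Σ corner-gray over 14 cells = 7402  → 69.3982
row 1: Σ corner-gray over 14 cells = 7193  → 67.4387
row 2: Σ corner-gray over 14 cells = 7193  → 67.4387
Σ rows: total corner-gray = 21788  → 204.2755 mm³

204.276


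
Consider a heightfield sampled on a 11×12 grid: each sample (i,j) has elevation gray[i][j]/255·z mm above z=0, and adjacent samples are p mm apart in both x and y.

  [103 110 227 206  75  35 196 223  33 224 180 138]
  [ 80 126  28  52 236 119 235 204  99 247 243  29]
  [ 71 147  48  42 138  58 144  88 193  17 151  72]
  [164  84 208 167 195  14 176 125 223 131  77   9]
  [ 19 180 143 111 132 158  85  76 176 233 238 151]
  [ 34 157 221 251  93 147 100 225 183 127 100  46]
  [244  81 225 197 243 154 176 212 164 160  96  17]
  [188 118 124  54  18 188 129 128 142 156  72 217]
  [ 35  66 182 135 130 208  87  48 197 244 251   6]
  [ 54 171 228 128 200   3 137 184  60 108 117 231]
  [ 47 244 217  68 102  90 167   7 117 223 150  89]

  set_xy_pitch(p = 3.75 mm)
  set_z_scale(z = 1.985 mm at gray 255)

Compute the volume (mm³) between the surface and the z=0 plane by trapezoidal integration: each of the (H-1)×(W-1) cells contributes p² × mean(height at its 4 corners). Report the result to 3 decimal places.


1669.015

height_mm = gray/255 × 1.985; cell vol = 3.75² × mean(4 corners)
unit = 3.75² × 1.985 / (4×255) = 0.0273667 mm³ per gray-sum
row 0: Σ corner-gray over 11 cells = 6546  → 179.1426
row 1: Σ corner-gray over 11 cells = 5482  → 150.0244
row 2: Σ corner-gray over 11 cells = 5168  → 141.4313
row 3: Σ corner-gray over 11 cells = 6207  → 169.8653
row 4: Σ corner-gray over 11 cells = 6522  → 178.4858
row 5: Σ corner-gray over 11 cells = 6965  → 190.6093
row 6: Σ corner-gray over 11 cells = 6340  → 173.5051
row 7: Σ corner-gray over 11 cells = 5800  → 158.7270
row 8: Σ corner-gray over 11 cells = 6094  → 166.7728
row 9: Σ corner-gray over 11 cells = 5863  → 160.4511
Σ rows: total corner-gray = 60987  → 1669.0146 mm³


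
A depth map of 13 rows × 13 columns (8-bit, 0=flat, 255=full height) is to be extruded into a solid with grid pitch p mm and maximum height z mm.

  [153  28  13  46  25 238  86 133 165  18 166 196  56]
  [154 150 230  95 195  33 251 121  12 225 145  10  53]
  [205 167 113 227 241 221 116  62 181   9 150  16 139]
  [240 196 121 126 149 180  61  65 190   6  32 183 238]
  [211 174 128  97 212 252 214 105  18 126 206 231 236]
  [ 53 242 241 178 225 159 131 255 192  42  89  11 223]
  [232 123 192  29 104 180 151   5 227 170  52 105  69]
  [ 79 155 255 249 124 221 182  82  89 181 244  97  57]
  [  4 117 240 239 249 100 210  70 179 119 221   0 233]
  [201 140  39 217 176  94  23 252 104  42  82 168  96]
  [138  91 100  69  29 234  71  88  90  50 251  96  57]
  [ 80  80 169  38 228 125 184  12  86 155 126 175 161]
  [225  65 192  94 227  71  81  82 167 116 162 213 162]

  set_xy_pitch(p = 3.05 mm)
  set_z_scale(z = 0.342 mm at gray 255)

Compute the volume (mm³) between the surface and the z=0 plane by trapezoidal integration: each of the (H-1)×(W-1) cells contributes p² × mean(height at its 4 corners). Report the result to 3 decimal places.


245.440

height_mm = gray/255 × 0.342; cell vol = 3.05² × mean(4 corners)
unit = 3.05² × 0.342 / (4×255) = 0.00311907 mm³ per gray-sum
row 0: Σ corner-gray over 12 cells = 5578  → 17.3982
row 1: Σ corner-gray over 12 cells = 6491  → 20.2459
row 2: Σ corner-gray over 12 cells = 6446  → 20.1055
row 3: Σ corner-gray over 12 cells = 7069  → 22.0487
row 4: Σ corner-gray over 12 cells = 7779  → 24.2633
row 5: Σ corner-gray over 12 cells = 6783  → 21.1567
row 6: Σ corner-gray over 12 cells = 6871  → 21.4312
row 7: Σ corner-gray over 12 cells = 7619  → 23.7642
row 8: Σ corner-gray over 12 cells = 6696  → 20.8853
row 9: Σ corner-gray over 12 cells = 5504  → 17.1674
row 10: Σ corner-gray over 12 cells = 5530  → 17.2485
row 11: Σ corner-gray over 12 cells = 6324  → 19.7250
Σ rows: total corner-gray = 78690  → 245.4399 mm³


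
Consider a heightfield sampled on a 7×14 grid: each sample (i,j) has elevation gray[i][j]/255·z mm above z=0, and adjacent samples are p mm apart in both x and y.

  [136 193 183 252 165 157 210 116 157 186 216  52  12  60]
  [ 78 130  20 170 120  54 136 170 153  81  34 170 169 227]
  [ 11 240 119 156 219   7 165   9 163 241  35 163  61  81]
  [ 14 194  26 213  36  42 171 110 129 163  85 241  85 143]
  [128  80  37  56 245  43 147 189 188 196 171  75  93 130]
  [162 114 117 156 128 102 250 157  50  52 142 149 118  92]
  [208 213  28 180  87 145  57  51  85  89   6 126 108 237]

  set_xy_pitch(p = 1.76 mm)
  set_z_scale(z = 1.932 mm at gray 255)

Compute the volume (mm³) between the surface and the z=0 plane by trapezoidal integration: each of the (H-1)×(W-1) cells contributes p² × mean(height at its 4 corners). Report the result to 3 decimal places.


229.179

height_mm = gray/255 × 1.932; cell vol = 1.76² × mean(4 corners)
unit = 1.76² × 1.932 / (4×255) = 0.00586722 mm³ per gray-sum
row 0: Σ corner-gray over 13 cells = 7113  → 41.7335
row 1: Σ corner-gray over 13 cells = 6367  → 37.3566
row 2: Σ corner-gray over 13 cells = 6395  → 37.5209
row 3: Σ corner-gray over 13 cells = 6445  → 37.8142
row 4: Σ corner-gray over 13 cells = 6622  → 38.8527
row 5: Σ corner-gray over 13 cells = 6119  → 35.9015
Σ rows: total corner-gray = 39061  → 229.1794 mm³


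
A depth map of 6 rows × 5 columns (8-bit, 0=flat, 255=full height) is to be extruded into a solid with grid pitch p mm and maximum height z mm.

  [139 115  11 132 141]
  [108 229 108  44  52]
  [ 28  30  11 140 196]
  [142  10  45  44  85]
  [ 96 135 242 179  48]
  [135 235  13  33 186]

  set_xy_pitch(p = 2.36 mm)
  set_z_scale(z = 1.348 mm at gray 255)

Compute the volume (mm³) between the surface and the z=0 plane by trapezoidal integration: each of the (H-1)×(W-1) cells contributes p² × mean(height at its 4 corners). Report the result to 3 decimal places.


height_mm = gray/255 × 1.348; cell vol = 2.36² × mean(4 corners)
unit = 2.36² × 1.348 / (4×255) = 0.00736061 mm³ per gray-sum
row 0: Σ corner-gray over 4 cells = 1718  → 12.6455
row 1: Σ corner-gray over 4 cells = 1508  → 11.0998
row 2: Σ corner-gray over 4 cells = 1011  → 7.4416
row 3: Σ corner-gray over 4 cells = 1681  → 12.3732
row 4: Σ corner-gray over 4 cells = 2139  → 15.7443
Σ rows: total corner-gray = 8057  → 59.3044 mm³

59.304


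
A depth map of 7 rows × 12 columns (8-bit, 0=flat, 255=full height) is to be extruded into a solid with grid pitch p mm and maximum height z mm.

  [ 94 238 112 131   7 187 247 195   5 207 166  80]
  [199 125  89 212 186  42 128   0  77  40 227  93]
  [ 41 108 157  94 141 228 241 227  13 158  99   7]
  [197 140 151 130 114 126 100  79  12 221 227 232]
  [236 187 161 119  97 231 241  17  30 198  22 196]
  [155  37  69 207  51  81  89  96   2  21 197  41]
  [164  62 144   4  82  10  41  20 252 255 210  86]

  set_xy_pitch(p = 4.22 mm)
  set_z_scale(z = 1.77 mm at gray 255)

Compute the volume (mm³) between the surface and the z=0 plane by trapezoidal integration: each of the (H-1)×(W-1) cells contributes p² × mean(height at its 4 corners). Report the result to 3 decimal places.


height_mm = gray/255 × 1.77; cell vol = 4.22² × mean(4 corners)
unit = 4.22² × 1.77 / (4×255) = 0.0309028 mm³ per gray-sum
row 0: Σ corner-gray over 11 cells = 5708  → 176.3932
row 1: Σ corner-gray over 11 cells = 5524  → 170.7071
row 2: Σ corner-gray over 11 cells = 6009  → 185.6950
row 3: Σ corner-gray over 11 cells = 6067  → 187.4874
row 4: Σ corner-gray over 11 cells = 4934  → 152.4745
row 5: Σ corner-gray over 11 cells = 4306  → 133.0675
Σ rows: total corner-gray = 32548  → 1005.8247 mm³

1005.825


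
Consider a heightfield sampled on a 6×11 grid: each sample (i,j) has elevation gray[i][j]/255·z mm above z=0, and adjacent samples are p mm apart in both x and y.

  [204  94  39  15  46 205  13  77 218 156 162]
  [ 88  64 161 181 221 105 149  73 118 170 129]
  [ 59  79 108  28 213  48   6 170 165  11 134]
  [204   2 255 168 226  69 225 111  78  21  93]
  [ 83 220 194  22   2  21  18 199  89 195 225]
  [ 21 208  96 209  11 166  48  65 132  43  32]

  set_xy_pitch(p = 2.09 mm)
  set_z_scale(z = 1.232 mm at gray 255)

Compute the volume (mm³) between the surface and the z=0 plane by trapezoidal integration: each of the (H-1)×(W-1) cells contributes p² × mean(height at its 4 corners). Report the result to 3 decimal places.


height_mm = gray/255 × 1.232; cell vol = 2.09² × mean(4 corners)
unit = 2.09² × 1.232 / (4×255) = 0.00527598 mm³ per gray-sum
row 0: Σ corner-gray over 10 cells = 4793  → 25.2878
row 1: Σ corner-gray over 10 cells = 4550  → 24.0057
row 2: Σ corner-gray over 10 cells = 4456  → 23.5098
row 3: Σ corner-gray over 10 cells = 4835  → 25.5094
row 4: Σ corner-gray over 10 cells = 4237  → 22.3543
Σ rows: total corner-gray = 22871  → 120.6669 mm³

120.667


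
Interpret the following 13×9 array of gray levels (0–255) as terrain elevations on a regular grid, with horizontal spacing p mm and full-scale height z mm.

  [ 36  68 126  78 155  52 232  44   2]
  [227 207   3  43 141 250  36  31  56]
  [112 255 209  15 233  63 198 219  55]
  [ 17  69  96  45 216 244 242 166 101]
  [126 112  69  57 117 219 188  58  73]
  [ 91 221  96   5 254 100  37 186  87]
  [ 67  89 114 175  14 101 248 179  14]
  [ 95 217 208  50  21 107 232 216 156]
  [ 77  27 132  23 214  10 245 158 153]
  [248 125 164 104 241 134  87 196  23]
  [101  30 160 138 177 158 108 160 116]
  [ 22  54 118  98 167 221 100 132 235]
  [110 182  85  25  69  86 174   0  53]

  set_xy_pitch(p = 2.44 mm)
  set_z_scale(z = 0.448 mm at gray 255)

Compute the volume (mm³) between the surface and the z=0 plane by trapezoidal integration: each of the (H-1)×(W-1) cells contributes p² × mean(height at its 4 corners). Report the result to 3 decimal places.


127.778

height_mm = gray/255 × 0.448; cell vol = 2.44² × mean(4 corners)
unit = 2.44² × 0.448 / (4×255) = 0.00261491 mm³ per gray-sum
row 0: Σ corner-gray over 8 cells = 3253  → 8.5063
row 1: Σ corner-gray over 8 cells = 4256  → 11.1291
row 2: Σ corner-gray over 8 cells = 4825  → 12.6170
row 3: Σ corner-gray over 8 cells = 4113  → 10.7551
row 4: Σ corner-gray over 8 cells = 3815  → 9.9759
row 5: Σ corner-gray over 8 cells = 3897  → 10.1903
row 6: Σ corner-gray over 8 cells = 4274  → 11.1761
row 7: Σ corner-gray over 8 cells = 4201  → 10.9853
row 8: Σ corner-gray over 8 cells = 4221  → 11.0376
row 9: Σ corner-gray over 8 cells = 4452  → 11.6416
row 10: Σ corner-gray over 8 cells = 4116  → 10.7630
row 11: Σ corner-gray over 8 cells = 3442  → 9.0005
Σ rows: total corner-gray = 48865  → 127.7778 mm³


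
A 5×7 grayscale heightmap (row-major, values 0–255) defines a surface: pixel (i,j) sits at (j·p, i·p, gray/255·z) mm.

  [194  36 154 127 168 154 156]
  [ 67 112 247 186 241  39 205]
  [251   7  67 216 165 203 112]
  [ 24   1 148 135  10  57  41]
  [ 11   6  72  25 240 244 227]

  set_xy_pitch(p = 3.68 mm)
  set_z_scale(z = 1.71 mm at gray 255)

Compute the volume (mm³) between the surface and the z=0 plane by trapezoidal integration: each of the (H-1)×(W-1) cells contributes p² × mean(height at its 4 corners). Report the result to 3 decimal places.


height_mm = gray/255 × 1.71; cell vol = 3.68² × mean(4 corners)
unit = 3.68² × 1.71 / (4×255) = 0.0227034 mm³ per gray-sum
row 0: Σ corner-gray over 6 cells = 3550  → 80.5972
row 1: Σ corner-gray over 6 cells = 3601  → 81.7551
row 2: Σ corner-gray over 6 cells = 2446  → 55.5326
row 3: Σ corner-gray over 6 cells = 2179  → 49.4708
Σ rows: total corner-gray = 11776  → 267.3557 mm³

267.356
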